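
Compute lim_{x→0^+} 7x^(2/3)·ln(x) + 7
The product is a 0·∞ indeterminate form at x → 0⁺.
Rewrite the product as 7·ln(x) / x^(-2/3) and apply L'Hôpital, or use the standard hierarchy x^(-2/3) ≫ |ln x| as x → 0⁺.
The indeterminate product → 0, so the limit = 7.

Final answer: 7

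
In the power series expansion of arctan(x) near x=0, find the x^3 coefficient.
Expand to order 3: arctan(x) = -x^3/3 + x + O(x^4).
The coefficient of x^3 is -1/3.

Final answer: -1/3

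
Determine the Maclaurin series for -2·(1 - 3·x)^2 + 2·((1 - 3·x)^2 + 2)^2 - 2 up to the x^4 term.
162·x^4 - 216·x^3 + 162·x^2 - 60·x + 14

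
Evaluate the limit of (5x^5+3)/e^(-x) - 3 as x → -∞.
The quotient is an ∞/∞ indeterminate form as x → -∞.
Compare growth rates of the dominant terms (exponentials ≫ polynomials ≫ logarithms), or apply L'Hôpital's rule; the quotient → 0.
Adding the constant: 0 - 3 = -3. Limit = -3.

Final answer: -3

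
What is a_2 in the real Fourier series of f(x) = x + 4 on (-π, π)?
a_2 = (1/π) ∫_{-π}^{π} f(x)·cos(2x) dx.
Evaluate the integral (use parity and integration by parts as needed): a_2 = 0.

Final answer: 0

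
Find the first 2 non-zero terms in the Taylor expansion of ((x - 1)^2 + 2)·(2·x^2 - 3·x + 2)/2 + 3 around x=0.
6 - 13·x/2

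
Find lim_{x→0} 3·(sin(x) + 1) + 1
Direct substitution at x = 0 gives 4.

Final answer: 4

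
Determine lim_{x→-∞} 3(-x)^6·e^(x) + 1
The product is a 0·∞ indeterminate form at x → -∞.
Rewrite the product as 3(-x)^6 / e^(-x) (an ∞/∞ form) and apply L'Hôpital, or use the standard hierarchy e^(|x|) ≫ |(-x)^6| as x → -∞.
The indeterminate product → 0, so the limit = 1.

Final answer: 1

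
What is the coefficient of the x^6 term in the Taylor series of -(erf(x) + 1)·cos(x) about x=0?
Expand to order 6: -(erf(x) + 1)·cos(x) = x^6/720 - 37·x^5/(60·√(π)) - x^4/24 + 5·x^3/(3·√(π)) + x^2/2 - 2·x/√(π) - 1 + O(x^7).
The coefficient of x^6 is 1/720.

Final answer: 1/720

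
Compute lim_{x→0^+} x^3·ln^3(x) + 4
The product is a 0·∞ indeterminate form at x → 0⁺.
Rewrite the product as ln^3(x) / x^(-3) and apply L'Hôpital, or use the standard hierarchy x^(-3) ≫ |ln x|^3 as x → 0⁺.
The indeterminate product → 0, so the limit = 4.

Final answer: 4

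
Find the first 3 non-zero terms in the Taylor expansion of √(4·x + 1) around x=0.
-2·x^2 + 2·x + 1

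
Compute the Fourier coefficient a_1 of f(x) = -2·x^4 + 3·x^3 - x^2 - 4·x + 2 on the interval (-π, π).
a_1 = (1/π) ∫_{-π}^{π} f(x)·cos(1x) dx.
Evaluate the integral (use parity and integration by parts as needed): a_1 = -92 + 16·π^2.

Final answer: -92 + 16·π^2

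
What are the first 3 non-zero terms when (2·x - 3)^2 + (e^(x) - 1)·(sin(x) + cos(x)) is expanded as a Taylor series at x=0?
11·x^2/2 - 11·x + 9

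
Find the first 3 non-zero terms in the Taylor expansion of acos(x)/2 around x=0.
-x^3/12 - x/2 + π/4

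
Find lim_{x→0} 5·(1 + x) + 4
Direct substitution at x = 0 gives 9.

Final answer: 9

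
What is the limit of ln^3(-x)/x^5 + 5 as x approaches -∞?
The quotient is an ∞/∞ indeterminate form as x → -∞.
Compare growth rates of the dominant terms (exponentials ≫ polynomials ≫ logarithms), or apply L'Hôpital's rule; the quotient → 0.
Adding the constant: 0 + 5 = 5. Limit = 5.

Final answer: 5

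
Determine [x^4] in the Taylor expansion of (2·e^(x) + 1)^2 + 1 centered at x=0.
Expand to order 4: (2·e^(x) + 1)^2 + 1 = 17·x^4/6 + 6·x^3 + 10·x^2 + 12·x + 10 + O(x^5).
The coefficient of x^4 is 17/6.

Final answer: 17/6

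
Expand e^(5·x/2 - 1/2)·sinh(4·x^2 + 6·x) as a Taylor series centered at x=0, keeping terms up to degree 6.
322103·x^6·e^(-1/2)/384 + 408463·x^5·e^(-1/2)/960 + 1521·x^4·e^(-1/2)/8 + 259·x^3·e^(-1/2)/4 + 19·x^2·e^(-1/2) + 6·x·e^(-1/2)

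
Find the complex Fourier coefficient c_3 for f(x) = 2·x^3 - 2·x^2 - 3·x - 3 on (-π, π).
Compute the real Fourier coefficients first: a_3 = 8/9, b_3 = -26/9 + 4·π^2/3.
Then c_3 = (a_3 − i·b_3)/2 = 4/9 - 2·i·π^2/3 + 13·i/9.

Final answer: 4/9 - 2·i·π^2/3 + 13·i/9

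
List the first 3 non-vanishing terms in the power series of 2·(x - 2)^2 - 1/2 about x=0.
2·x^2 - 8·x + 15/2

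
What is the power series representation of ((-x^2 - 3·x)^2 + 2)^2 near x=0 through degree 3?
24·x^3 + 36·x^2 + 4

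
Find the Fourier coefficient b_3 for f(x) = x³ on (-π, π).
b_3 = (1/π) ∫_{-π}^{π} f(x)·sin(3x) dx.
Evaluate the integral (use parity and integration by parts as needed): b_3 = -4/9 + 2·π^2/3.

Final answer: -4/9 + 2·π^2/3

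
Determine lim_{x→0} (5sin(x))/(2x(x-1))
Both numerator and denominator → 0 as x → 0; this is a 0/0 indeterminate form.
Expand each to leading order near x = 0: numerator ~ 5·x, denominator ~ -2·x.
The limit of the ratio is -5/2.

Final answer: -5/2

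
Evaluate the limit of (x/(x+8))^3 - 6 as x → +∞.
As x → +∞: x/(x+8) = 1/(1 + 8/x) → 1, and the 3rd power of a limit-1 base also → 1; with the additive constant, 1 - 6 = -5.
Limit = -5.

Final answer: -5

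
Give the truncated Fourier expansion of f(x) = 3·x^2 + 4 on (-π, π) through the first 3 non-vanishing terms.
-12·cos(x) + 3·cos(2·x) + 4 + π^2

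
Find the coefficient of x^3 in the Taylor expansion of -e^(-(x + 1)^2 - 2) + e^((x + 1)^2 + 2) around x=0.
Expand to order 3: -e^(-(x + 1)^2 - 2) + e^((x + 1)^2 + 2) = x^3·(-2·e^(-3)/3 + 10·e^(3)/3) + x^2·(-e^(-3) + 3·e^(3)) + x·(2·e^(-3) + 2·e^(3)) - e^(-3) + e^(3) + O(x^4).
The coefficient of x^3 is -2·e^(-3)/3 + 10·e^(3)/3.

Final answer: -2·e^(-3)/3 + 10·e^(3)/3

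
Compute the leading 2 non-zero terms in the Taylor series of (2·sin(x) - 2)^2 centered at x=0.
4 - 8·x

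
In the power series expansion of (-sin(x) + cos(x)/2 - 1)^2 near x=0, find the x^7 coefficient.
Expand to order 7: (-sin(x) + cos(x)/2 - 1)^2 = 31·x^7/2520 + 5·x^6/144 - 7·x^5/60 - 7·x^4/24 + x^3/3 + 5·x^2/4 + x + 1/4 + O(x^8).
The coefficient of x^7 is 31/2520.

Final answer: 31/2520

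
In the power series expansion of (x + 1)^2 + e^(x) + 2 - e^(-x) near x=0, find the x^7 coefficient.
Expand to order 7: (x + 1)^2 + e^(x) + 2 - e^(-x) = x^7/2520 + x^5/60 + x^3/3 + x^2 + 4·x + 3 + O(x^8).
The coefficient of x^7 is 1/2520.

Final answer: 1/2520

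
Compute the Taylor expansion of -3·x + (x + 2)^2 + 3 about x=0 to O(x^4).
x^2 + x + 7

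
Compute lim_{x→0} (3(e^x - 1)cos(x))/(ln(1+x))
Both numerator and denominator → 0 as x → 0; this is a 0/0 indeterminate form.
Expand each to leading order near x = 0: numerator ~ 3·x, denominator ~ x.
The limit of the ratio is 3.

Final answer: 3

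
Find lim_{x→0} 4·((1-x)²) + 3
Direct substitution at x = 0 gives 7.

Final answer: 7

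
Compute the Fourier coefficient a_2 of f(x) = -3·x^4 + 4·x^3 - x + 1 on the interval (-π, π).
a_2 = (1/π) ∫_{-π}^{π} f(x)·cos(2x) dx.
Evaluate the integral (use parity and integration by parts as needed): a_2 = 9 - 6·π^2.

Final answer: 9 - 6·π^2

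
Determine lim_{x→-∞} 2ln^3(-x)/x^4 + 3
The quotient is an ∞/∞ indeterminate form as x → -∞.
Compare growth rates of the dominant terms (exponentials ≫ polynomials ≫ logarithms), or apply L'Hôpital's rule; the quotient → 0.
Adding the constant: 0 + 3 = 3. Limit = 3.

Final answer: 3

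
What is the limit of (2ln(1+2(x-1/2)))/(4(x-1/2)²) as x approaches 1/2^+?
Both numerator and denominator → 0 as x → 1/2^+; this is a 0/0 indeterminate form.
Expand each to leading order near x = 1/2: numerator ~ 4·(x - 1/2), denominator ~ 4·(x - 1/2)^2.
The limit of the ratio is ∞.

Final answer: ∞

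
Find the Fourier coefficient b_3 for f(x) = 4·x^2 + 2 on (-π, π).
b_3 = (1/π) ∫_{-π}^{π} f(x)·sin(3x) dx.
Evaluate the integral (use parity and integration by parts as needed): b_3 = 0.

Final answer: 0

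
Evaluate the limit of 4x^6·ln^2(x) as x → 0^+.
This is a 0·∞ indeterminate form at x → 0⁺.
Rewrite the product as 4·ln^2(x) / x^(-6) and apply L'Hôpital, or use the standard hierarchy x^(-6) ≫ |ln x|^2 as x → 0⁺.
The indeterminate product → 0, so the limit = 0.

Final answer: 0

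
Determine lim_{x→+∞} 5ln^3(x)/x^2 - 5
The quotient is an ∞/∞ indeterminate form as x → +∞.
The polynomial denominator x^2 dominates the logarithmic numerator (any positive power of x ≫ ln^3(x) as x → ∞), so the quotient → 0.
Adding the constant: 0 - 5 = -5. Limit = -5.

Final answer: -5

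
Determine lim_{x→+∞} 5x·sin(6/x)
As x → +∞: let u = 6/x → 0⁺; then 5·x·sin(6/x) = 5·6·sin(u)/u → 5·6·1 = 30.
Limit = 30.

Final answer: 30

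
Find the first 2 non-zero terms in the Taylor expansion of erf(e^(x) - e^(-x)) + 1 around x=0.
4·x/√(π) + 1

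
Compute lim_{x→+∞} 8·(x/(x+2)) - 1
Evaluate the dominant behaviour as x → +∞; each term tends to a finite value or vanishes.
Limit = 7.

Final answer: 7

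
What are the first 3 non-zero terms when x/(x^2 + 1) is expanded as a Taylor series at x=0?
x^5 - x^3 + x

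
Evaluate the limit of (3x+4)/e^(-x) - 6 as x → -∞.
The quotient is an ∞/∞ indeterminate form as x → -∞.
Compare growth rates of the dominant terms (exponentials ≫ polynomials ≫ logarithms), or apply L'Hôpital's rule; the quotient → 0.
Adding the constant: 0 - 6 = -6. Limit = -6.

Final answer: -6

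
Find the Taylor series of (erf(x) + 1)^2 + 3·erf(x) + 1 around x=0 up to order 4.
-8·x^4/(3·π) - 10·x^3/(3·√(π)) + 4·x^2/π + 10·x/√(π) + 2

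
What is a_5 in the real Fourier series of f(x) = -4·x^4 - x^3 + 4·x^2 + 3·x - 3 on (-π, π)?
a_5 = (1/π) ∫_{-π}^{π} f(x)·cos(5x) dx.
Evaluate the integral (use parity and integration by parts as needed): a_5 = -592/625 + 32·π^2/25.

Final answer: -592/625 + 32·π^2/25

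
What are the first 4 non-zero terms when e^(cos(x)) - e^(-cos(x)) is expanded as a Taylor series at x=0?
x^6·(-31·e/720 - e^(-1)/720) + x^4·(-e^(-1)/12 + e/6) + x^2·(-e/2 - e^(-1)/2) - e^(-1) + e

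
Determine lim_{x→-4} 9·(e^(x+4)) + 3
Direct substitution at x = -4 gives 12.

Final answer: 12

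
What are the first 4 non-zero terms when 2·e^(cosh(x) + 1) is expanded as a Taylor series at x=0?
31·x^6·e^(2)/360 + x^4·e^(2)/3 + x^2·e^(2) + 2·e^(2)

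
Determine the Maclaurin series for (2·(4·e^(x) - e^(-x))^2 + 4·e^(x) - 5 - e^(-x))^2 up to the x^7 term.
1712065·x^7/504 + 2151959·x^6/360 + 106753·x^5/12 + 130415·x^4/12 + 31025·x^3/3 + 6449·x^2 + 2080·x + 256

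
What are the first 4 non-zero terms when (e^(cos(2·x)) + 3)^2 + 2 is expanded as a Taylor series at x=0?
x^6·(e + 3)^2·(-248·e/(45·(e + 3)) - 32·e^(2)/(3·(e + 3)^2)) + x^4·(e + 3)^2·(4·e^(2)/(e + 3)^2 + 16·e/(3·(e + 3))) - 4·e·x^2·(e + 3) + 2 + (e + 3)^2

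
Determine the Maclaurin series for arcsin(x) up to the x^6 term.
3·x^5/40 + x^3/6 + x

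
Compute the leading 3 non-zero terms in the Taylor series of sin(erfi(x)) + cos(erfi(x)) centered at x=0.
-2·x^2/π + 2·x/√(π) + 1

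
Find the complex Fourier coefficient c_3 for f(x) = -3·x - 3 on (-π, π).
Compute the real Fourier coefficients first: a_3 = 0, b_3 = -2.
Then c_3 = (a_3 − i·b_3)/2 = i.

Final answer: i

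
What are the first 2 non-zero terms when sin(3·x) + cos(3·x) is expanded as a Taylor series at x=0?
3·x + 1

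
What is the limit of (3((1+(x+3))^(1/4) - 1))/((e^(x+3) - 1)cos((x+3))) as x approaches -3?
Both numerator and denominator → 0 as x → -3; this is a 0/0 indeterminate form.
Expand each to leading order near x = -3: numerator ~ 3·(x + 3)/4, denominator ~ (x + 3).
The limit of the ratio is 3/4.

Final answer: 3/4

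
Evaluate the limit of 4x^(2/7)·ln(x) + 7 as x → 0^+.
The product is a 0·∞ indeterminate form at x → 0⁺.
Rewrite the product as 4·ln(x) / x^(-2/7) and apply L'Hôpital, or use the standard hierarchy x^(-2/7) ≫ |ln x| as x → 0⁺.
The indeterminate product → 0, so the limit = 7.

Final answer: 7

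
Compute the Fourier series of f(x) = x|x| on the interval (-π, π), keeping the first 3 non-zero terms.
(-8 + 2·π^2)·sin(x)/π - π·sin(2·x) + (-8 + 18·π^2)·sin(3·x)/(27·π)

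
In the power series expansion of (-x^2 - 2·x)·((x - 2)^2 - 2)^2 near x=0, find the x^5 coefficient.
Expand to order 5: (-x^2 - 2·x)·((x - 2)^2 - 2)^2 = 6·x^5 - 4·x^4 - 24·x^3 + 28·x^2 - 8·x + O(x^6).
The coefficient of x^5 is 6.

Final answer: 6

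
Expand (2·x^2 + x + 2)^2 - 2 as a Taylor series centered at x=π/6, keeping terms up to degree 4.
π^4/324 + π^3/54 + 2 + 2·π/3 + π^2/4 + (2·π^3/27 + π^2/3 + 4 + 3·π)·(x - π/6) + (2·π + 2·π^2/3 + 9)·(x - π/6)^2 + (4 + 8·π/3)·(x - π/6)^3 + 4·(x - π/6)^4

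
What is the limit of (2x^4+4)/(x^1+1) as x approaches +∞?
This is an ∞/∞ indeterminate form as x → +∞.
Divide numerator and denominator by x^4 and let the lower-order terms vanish; the numerator's degree 4 exceeds the denominator's degree 1, so the quotient diverges.
Limit = ∞.

Final answer: ∞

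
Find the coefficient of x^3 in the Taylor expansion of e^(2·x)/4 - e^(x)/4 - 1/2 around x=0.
Expand to order 3: e^(2·x)/4 - e^(x)/4 - 1/2 = 7·x^3/24 + 3·x^2/8 + x/4 - 1/2 + O(x^4).
The coefficient of x^3 is 7/24.

Final answer: 7/24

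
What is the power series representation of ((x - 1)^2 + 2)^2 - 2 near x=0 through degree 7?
x^4 - 4·x^3 + 10·x^2 - 12·x + 7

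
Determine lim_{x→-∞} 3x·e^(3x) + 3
The product is a 0·∞ indeterminate form at x → -∞.
Rewrite the product as 3x / e^(-3x) (an ∞/∞ form) and apply L'Hôpital, or use the standard hierarchy e^(3|x|) ≫ |x| as x → -∞.
The indeterminate product → 0, so the limit = 3.

Final answer: 3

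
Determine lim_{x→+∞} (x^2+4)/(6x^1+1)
This is an ∞/∞ indeterminate form as x → +∞.
Divide numerator and denominator by x^2 and let the lower-order terms vanish; the numerator's degree 2 exceeds the denominator's degree 1, so the quotient diverges.
Limit = ∞.

Final answer: ∞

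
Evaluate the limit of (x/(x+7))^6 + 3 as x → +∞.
As x → +∞: x/(x+7) = 1/(1 + 7/x) → 1, and the 6th power of a limit-1 base also → 1; with the additive constant, 1 + 3 = 4.
Limit = 4.

Final answer: 4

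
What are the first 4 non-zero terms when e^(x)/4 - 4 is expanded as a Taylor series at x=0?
x^3/24 + x^2/8 + x/4 - 15/4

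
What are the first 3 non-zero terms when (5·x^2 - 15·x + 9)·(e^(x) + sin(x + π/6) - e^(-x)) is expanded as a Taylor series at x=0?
x^2·(-119/4 - 15·√(3)/2) + x·(9·√(3)/2 + 21/2) + 9/2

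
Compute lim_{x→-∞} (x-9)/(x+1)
Evaluate the dominant behaviour as x → -∞; each term tends to a finite value or vanishes.
Limit = 1.

Final answer: 1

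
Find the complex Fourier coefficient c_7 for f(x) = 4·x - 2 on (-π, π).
Compute the real Fourier coefficients first: a_7 = 0, b_7 = 8/7.
Then c_7 = (a_7 − i·b_7)/2 = -4·i/7.

Final answer: -4·i/7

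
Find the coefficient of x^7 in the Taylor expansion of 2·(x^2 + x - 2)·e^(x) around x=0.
Expand to order 7: 2·(x^2 + x - 2)·e^(x) = 47·x^7/2520 + 17·x^6/180 + 23·x^5/60 + 7·x^4/6 + 7·x^3/3 + 2·x^2 - 2·x - 4 + O(x^8).
The coefficient of x^7 is 47/2520.

Final answer: 47/2520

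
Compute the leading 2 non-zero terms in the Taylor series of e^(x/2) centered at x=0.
x/2 + 1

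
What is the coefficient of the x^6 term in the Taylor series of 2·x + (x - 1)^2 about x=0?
Expand to order 6: 2·x + (x - 1)^2 = x^2 + 1 + O(x^7).
The coefficient of x^6 is 0.

Final answer: 0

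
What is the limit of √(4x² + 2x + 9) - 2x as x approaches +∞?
As x → +∞: multiply by the conjugate to get (2x+9)/(√(4x²+2x+9)+2x); the denominator ~ 4x, so the limit is 2/4 = 1/2.
Limit = 1/2.

Final answer: 1/2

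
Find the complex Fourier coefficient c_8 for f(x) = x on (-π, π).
Compute the real Fourier coefficients first: a_8 = 0, b_8 = -1/4.
Then c_8 = (a_8 − i·b_8)/2 = i/8.

Final answer: i/8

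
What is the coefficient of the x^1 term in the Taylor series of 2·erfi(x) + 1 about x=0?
Expand to order 1: 2·erfi(x) + 1 = 4·x/√(π) + 1 + O(x^2).
The coefficient of x^1 is 4/√(π).

Final answer: 4/√(π)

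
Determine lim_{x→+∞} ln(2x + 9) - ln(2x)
This is an ∞ − ∞ indeterminate form.
Combine the logarithms: ln(2x+9) − ln(2x) = ln((2x+9)/(2x)) = ln(1 + 9/(2x)) → ln(1) = 0.
Limit = 0.

Final answer: 0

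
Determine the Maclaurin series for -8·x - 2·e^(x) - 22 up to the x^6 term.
-x^6/360 - x^5/60 - x^4/12 - x^3/3 - x^2 - 10·x - 24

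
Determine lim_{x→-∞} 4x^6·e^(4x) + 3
The product is a 0·∞ indeterminate form at x → -∞.
Rewrite the product as 4x^6 / e^(-4x) (an ∞/∞ form) and apply L'Hôpital, or use the standard hierarchy e^(4|x|) ≫ |x^6| as x → -∞.
The indeterminate product → 0, so the limit = 3.

Final answer: 3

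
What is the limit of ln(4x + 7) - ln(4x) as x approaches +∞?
This is an ∞ − ∞ indeterminate form.
Combine the logarithms: ln(4x+7) − ln(4x) = ln((4x+7)/(4x)) = ln(1 + 7/(4x)) → ln(1) = 0.
Limit = 0.

Final answer: 0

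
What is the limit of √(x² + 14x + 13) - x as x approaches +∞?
This is an ∞ − ∞ indeterminate form.
Multiply and divide by the conjugate √(x²+14x + 13) + x; the x² terms cancel, leaving (14x + 13)/(√(x²+14x + 13)+x) → 14/2 = 7.
Limit = 7.

Final answer: 7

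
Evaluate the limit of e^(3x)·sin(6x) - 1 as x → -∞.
Evaluate the dominant behaviour as x → -∞; each term tends to a finite value or vanishes.
Limit = -1.

Final answer: -1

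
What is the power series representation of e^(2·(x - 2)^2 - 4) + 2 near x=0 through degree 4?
710·x^4·e^(4)/3 - 304·x^3·e^(4)/3 + 34·x^2·e^(4) - 8·x·e^(4) + 2 + e^(4)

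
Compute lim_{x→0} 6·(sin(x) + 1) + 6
Direct substitution at x = 0 gives 12.

Final answer: 12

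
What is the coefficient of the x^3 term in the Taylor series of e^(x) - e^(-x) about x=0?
Expand to order 3: e^(x) - e^(-x) = x^3/3 + 2·x + O(x^4).
The coefficient of x^3 is 1/3.

Final answer: 1/3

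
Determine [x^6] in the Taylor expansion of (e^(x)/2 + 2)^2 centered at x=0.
Expand to order 6: (e^(x)/2 + 2)^2 = x^6/40 + x^5/12 + x^4/4 + 2·x^3/3 + 3·x^2/2 + 5·x/2 + 25/4 + O(x^7).
The coefficient of x^6 is 1/40.

Final answer: 1/40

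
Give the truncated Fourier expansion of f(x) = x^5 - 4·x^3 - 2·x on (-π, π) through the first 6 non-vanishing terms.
(-48·π^2 + 2·π^4 + 284)·sin(x) + (-π^4 - 23/2 + 9·π^2)·sin(2·x) + (-112·π^2/27 + 116/81 + 2·π^4/3)·sin(3·x) + (-π^4/2 + 1/64 + 21·π^2/8)·sin(4·x) + (-48·π^2/25 - 212/625 + 2·π^4/5)·sin(5·x) + (-π^4/3 + 67/162 + 41·π^2/27)·sin(6·x)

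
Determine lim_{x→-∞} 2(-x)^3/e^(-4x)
This is an ∞/∞ indeterminate form as x → -∞.
Compare growth rates of the dominant terms (exponentials ≫ polynomials ≫ logarithms), or apply L'Hôpital's rule; the quotient → 0.
Limit = 0.

Final answer: 0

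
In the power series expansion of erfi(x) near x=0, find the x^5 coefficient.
Expand to order 5: erfi(x) = x^5/(5·√(π)) + 2·x^3/(3·√(π)) + 2·x/√(π) + O(x^6).
The coefficient of x^5 is 1/(5·√(π)).

Final answer: 1/(5·√(π))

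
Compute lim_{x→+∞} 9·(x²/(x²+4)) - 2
Evaluate the dominant behaviour as x → +∞; each term tends to a finite value or vanishes.
Limit = 7.

Final answer: 7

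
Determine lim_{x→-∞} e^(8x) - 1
Evaluate the dominant behaviour as x → -∞; each term tends to a finite value or vanishes.
Limit = -1.

Final answer: -1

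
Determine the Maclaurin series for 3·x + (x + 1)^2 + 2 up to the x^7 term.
x^2 + 5·x + 3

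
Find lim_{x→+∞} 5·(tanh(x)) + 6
Evaluate the dominant behaviour as x → +∞; each term tends to a finite value or vanishes.
Limit = 11.

Final answer: 11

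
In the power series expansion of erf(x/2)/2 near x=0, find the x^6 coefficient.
Expand to order 6: erf(x/2)/2 = x^5/(320·√(π)) - x^3/(24·√(π)) + x/(2·√(π)) + O(x^7).
The coefficient of x^6 is 0.

Final answer: 0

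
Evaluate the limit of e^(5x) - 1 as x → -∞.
Evaluate the dominant behaviour as x → -∞; each term tends to a finite value or vanishes.
Limit = -1.

Final answer: -1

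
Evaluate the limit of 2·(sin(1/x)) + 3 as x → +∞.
Evaluate the dominant behaviour as x → +∞; each term tends to a finite value or vanishes.
Limit = 3.

Final answer: 3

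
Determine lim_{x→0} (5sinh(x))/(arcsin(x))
Both numerator and denominator → 0 as x → 0; this is a 0/0 indeterminate form.
Expand each to leading order near x = 0: numerator ~ 5·x, denominator ~ x.
The limit of the ratio is 5.

Final answer: 5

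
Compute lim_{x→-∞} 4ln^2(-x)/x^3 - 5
The quotient is an ∞/∞ indeterminate form as x → -∞.
Compare growth rates of the dominant terms (exponentials ≫ polynomials ≫ logarithms), or apply L'Hôpital's rule; the quotient → 0.
Adding the constant: 0 - 5 = -5. Limit = -5.

Final answer: -5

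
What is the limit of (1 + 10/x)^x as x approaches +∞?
As x → +∞: this is the defining limit (1 + 10/x)^x → e^10.
Limit = e^(10).

Final answer: e^(10)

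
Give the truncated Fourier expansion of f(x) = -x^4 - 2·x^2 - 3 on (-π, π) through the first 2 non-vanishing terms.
(-40 + 8·π^2)·cos(x) - π^4/5 - 2·π^2/3 - 3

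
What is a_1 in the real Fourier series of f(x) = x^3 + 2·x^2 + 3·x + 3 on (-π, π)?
a_1 = (1/π) ∫_{-π}^{π} f(x)·cos(1x) dx.
Evaluate the integral (use parity and integration by parts as needed): a_1 = -8.

Final answer: -8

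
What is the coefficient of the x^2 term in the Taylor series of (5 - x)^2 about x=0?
Expand to order 2: (5 - x)^2 = x^2 - 10·x + 25 + O(x^3).
The coefficient of x^2 is 1.

Final answer: 1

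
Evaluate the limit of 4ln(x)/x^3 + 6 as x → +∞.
The quotient is an ∞/∞ indeterminate form as x → +∞.
The polynomial denominator x^3 dominates the logarithmic numerator (any positive power of x ≫ ln(x) as x → ∞), so the quotient → 0.
Adding the constant: 0 + 6 = 6. Limit = 6.

Final answer: 6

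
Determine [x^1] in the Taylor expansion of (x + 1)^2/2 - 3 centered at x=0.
Expand to order 1: (x + 1)^2/2 - 3 = x - 5/2 + O(x^2).
The coefficient of x^1 is 1.

Final answer: 1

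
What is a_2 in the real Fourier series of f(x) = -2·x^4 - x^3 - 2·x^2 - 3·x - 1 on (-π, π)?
a_2 = (1/π) ∫_{-π}^{π} f(x)·cos(2x) dx.
Evaluate the integral (use parity and integration by parts as needed): a_2 = 4 - 4·π^2.

Final answer: 4 - 4·π^2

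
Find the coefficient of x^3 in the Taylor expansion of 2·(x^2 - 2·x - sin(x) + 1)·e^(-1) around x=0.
Expand to order 3: 2·(x^2 - 2·x - sin(x) + 1)·e^(-1) = x^3·e^(-1)/3 + 2·x^2·e^(-1) - 6·x·e^(-1) + 2·e^(-1) + O(x^4).
The coefficient of x^3 is e^(-1)/3.

Final answer: e^(-1)/3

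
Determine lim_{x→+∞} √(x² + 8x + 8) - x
This is an ∞ − ∞ indeterminate form.
Multiply and divide by the conjugate √(x²+8x + 8) + x; the x² terms cancel, leaving (8x + 8)/(√(x²+8x + 8)+x) → 8/2 = 4.
Limit = 4.

Final answer: 4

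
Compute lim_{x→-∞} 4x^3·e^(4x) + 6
The product is a 0·∞ indeterminate form at x → -∞.
Rewrite the product as 4x^3 / e^(-4x) (an ∞/∞ form) and apply L'Hôpital, or use the standard hierarchy e^(4|x|) ≫ |x^3| as x → -∞.
The indeterminate product → 0, so the limit = 6.

Final answer: 6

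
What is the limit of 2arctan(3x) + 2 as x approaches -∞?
Evaluate the dominant behaviour as x → -∞; each term tends to a finite value or vanishes.
Limit = 2 - π.

Final answer: 2 - π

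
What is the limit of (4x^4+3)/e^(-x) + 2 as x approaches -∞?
The quotient is an ∞/∞ indeterminate form as x → -∞.
Compare growth rates of the dominant terms (exponentials ≫ polynomials ≫ logarithms), or apply L'Hôpital's rule; the quotient → 0.
Adding the constant: 0 + 2 = 2. Limit = 2.

Final answer: 2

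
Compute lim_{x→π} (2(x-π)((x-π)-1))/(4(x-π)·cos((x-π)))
Both numerator and denominator → 0 as x → π; this is a 0/0 indeterminate form.
Expand each to leading order near x = π: numerator ~ -2·(x - π), denominator ~ 4·(x - π).
The limit of the ratio is -1/2.

Final answer: -1/2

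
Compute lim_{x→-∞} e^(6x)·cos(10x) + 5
Evaluate the dominant behaviour as x → -∞; each term tends to a finite value or vanishes.
Limit = 5.

Final answer: 5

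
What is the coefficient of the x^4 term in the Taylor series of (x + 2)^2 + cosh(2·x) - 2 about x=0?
Expand to order 4: (x + 2)^2 + cosh(2·x) - 2 = 2·x^4/3 + 3·x^2 + 4·x + 3 + O(x^5).
The coefficient of x^4 is 2/3.

Final answer: 2/3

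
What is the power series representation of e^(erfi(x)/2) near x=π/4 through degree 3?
e^(erfi(π/4)/2) + e^(π^2/16)·e^(erfi(π/4)/2)·(x - π/4)/√(π) + (2·e^(π^2/8)·e^(erfi(π/4)/2) + π^(3/2)·e^(π^2/16)·e^(erfi(π/4)/2))·(x - π/4)^2/(4·π) + (4·√(π)·e^(3·π^2/16)·e^(erfi(π/4)/2) + 8·π^(3/2)·e^(π^2/16)·e^(erfi(π/4)/2) + π^(7/2)·e^(π^2/16)·e^(erfi(π/4)/2) + 6·π^2·e^(π^2/8)·e^(erfi(π/4)/2))·(x - π/4)^3/(24·π^2)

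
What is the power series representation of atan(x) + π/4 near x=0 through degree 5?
x^5/5 - x^3/3 + x + π/4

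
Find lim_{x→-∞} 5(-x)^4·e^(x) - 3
The product is a 0·∞ indeterminate form at x → -∞.
Rewrite the product as 5(-x)^4 / e^(-x) (an ∞/∞ form) and apply L'Hôpital, or use the standard hierarchy e^(|x|) ≫ |(-x)^4| as x → -∞.
The indeterminate product → 0, so the limit = -3.

Final answer: -3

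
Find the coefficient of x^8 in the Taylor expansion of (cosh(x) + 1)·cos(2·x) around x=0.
Expand to order 8: (cosh(x) + 1)·cos(2·x) = -271·x^8/40320 + 53·x^6/720 + 3·x^4/8 - 7·x^2/2 + 2 + O(x^9).
The coefficient of x^8 is -271/40320.

Final answer: -271/40320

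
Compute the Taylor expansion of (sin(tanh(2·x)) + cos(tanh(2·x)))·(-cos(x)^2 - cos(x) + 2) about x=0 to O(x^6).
-27·x^5/4 - 27·x^4/8 + 3·x^3 + 3·x^2/2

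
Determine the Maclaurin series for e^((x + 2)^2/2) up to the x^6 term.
499·x^6·e^(2)/720 + 71·x^5·e^(2)/60 + 43·x^4·e^(2)/24 + 7·x^3·e^(2)/3 + 5·x^2·e^(2)/2 + 2·x·e^(2) + e^(2)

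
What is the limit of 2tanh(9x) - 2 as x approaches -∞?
Evaluate the dominant behaviour as x → -∞; each term tends to a finite value or vanishes.
Limit = -4.

Final answer: -4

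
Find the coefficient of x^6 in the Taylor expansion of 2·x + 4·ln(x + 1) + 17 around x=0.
Expand to order 6: 2·x + 4·ln(x + 1) + 17 = -2·x^6/3 + 4·x^5/5 - x^4 + 4·x^3/3 - 2·x^2 + 6·x + 17 + O(x^7).
The coefficient of x^6 is -2/3.

Final answer: -2/3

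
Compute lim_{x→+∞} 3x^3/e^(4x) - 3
The quotient is an ∞/∞ indeterminate form as x → +∞.
The exponential denominator e^(4x) dominates the polynomial numerator (e^x ≫ x^3 as x → ∞), so the quotient → 0.
Adding the constant: 0 - 3 = -3. Limit = -3.

Final answer: -3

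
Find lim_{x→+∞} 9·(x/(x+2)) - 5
Evaluate the dominant behaviour as x → +∞; each term tends to a finite value or vanishes.
Limit = 4.

Final answer: 4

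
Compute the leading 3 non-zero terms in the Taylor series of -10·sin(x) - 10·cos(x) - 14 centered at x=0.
5·x^2 - 10·x - 24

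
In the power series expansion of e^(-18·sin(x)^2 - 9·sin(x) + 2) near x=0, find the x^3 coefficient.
Expand to order 3: e^(-18·sin(x)^2 - 9·sin(x) + 2) = 42·x^3·e^(2) + 45·x^2·e^(2)/2 - 9·x·e^(2) + e^(2) + O(x^4).
The coefficient of x^3 is 42·e^(2).

Final answer: 42·e^(2)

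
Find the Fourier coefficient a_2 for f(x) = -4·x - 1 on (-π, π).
a_2 = (1/π) ∫_{-π}^{π} f(x)·cos(2x) dx.
Evaluate the integral (use parity and integration by parts as needed): a_2 = 0.

Final answer: 0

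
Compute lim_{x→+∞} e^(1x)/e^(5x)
This is an ∞/∞ indeterminate form as x → +∞.
Rewrite e^(1x)/e^(5x) = e^((1−5)x) = e^(-4x); the exponent coefficient is -4 < 0 so e^(-4x) → 0.
Limit = 0.

Final answer: 0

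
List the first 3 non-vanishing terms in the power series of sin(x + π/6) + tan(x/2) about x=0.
-x^2/4 + x·(1/2 + √(3)/2) + 1/2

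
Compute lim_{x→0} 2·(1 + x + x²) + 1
Direct substitution at x = 0 gives 3.

Final answer: 3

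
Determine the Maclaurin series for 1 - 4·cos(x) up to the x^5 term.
-x^4/6 + 2·x^2 - 3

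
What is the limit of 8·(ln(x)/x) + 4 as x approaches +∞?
Evaluate the dominant behaviour as x → +∞; each term tends to a finite value or vanishes.
Limit = 4.

Final answer: 4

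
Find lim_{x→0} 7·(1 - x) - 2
Direct substitution at x = 0 gives 5.

Final answer: 5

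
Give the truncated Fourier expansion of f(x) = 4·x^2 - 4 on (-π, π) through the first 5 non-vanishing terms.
-16·cos(x) + 4·cos(2·x) - 16·cos(3·x)/9 + cos(4·x) - 4 + 4·π^2/3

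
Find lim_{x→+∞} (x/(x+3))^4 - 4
As x → +∞: x/(x+3) = 1/(1 + 3/x) → 1, and the 4th power of a limit-1 base also → 1; with the additive constant, 1 - 4 = -3.
Limit = -3.

Final answer: -3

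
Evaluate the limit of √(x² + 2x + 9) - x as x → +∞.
This is an ∞ − ∞ indeterminate form.
Multiply and divide by the conjugate √(x²+2x + 9) + x; the x² terms cancel, leaving (2x + 9)/(√(x²+2x + 9)+x) → 2/2 = 1.
Limit = 1.

Final answer: 1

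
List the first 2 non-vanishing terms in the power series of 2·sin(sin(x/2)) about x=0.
-x^3/12 + x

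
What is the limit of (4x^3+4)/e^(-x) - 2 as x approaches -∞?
The quotient is an ∞/∞ indeterminate form as x → -∞.
Compare growth rates of the dominant terms (exponentials ≫ polynomials ≫ logarithms), or apply L'Hôpital's rule; the quotient → 0.
Adding the constant: 0 - 2 = -2. Limit = -2.

Final answer: -2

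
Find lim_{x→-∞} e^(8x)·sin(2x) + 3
Evaluate the dominant behaviour as x → -∞; each term tends to a finite value or vanishes.
Limit = 3.

Final answer: 3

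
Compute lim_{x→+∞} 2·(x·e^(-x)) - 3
Evaluate the dominant behaviour as x → +∞; each term tends to a finite value or vanishes.
Limit = -3.

Final answer: -3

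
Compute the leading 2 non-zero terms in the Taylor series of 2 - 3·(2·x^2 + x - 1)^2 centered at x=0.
6·x - 1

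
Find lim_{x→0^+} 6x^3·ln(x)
This is a 0·∞ indeterminate form at x → 0⁺.
Rewrite the product as 6·ln(x) / x^(-3) and apply L'Hôpital, or use the standard hierarchy x^(-3) ≫ |ln x| as x → 0⁺.
The indeterminate product → 0, so the limit = 0.

Final answer: 0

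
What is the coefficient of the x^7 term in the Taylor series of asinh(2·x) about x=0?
Expand to order 7: asinh(2·x) = -40·x^7/7 + 12·x^5/5 - 4·x^3/3 + 2·x + O(x^8).
The coefficient of x^7 is -40/7.

Final answer: -40/7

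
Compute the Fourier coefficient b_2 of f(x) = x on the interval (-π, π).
b_2 = (1/π) ∫_{-π}^{π} f(x)·sin(2x) dx.
Evaluate the integral (use parity and integration by parts as needed): b_2 = -1.

Final answer: -1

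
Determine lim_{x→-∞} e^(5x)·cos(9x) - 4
Evaluate the dominant behaviour as x → -∞; each term tends to a finite value or vanishes.
Limit = -4.

Final answer: -4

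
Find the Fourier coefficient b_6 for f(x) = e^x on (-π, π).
b_6 = (1/π) ∫_{-π}^{π} f(x)·sin(6x) dx.
Evaluate the integral (use parity and integration by parts as needed): b_6 = (6 - 6·e^(2·π))·e^(-π)/(37·π).

Final answer: (6 - 6·e^(2·π))·e^(-π)/(37·π)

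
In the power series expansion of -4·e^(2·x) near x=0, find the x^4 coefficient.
Expand to order 4: -4·e^(2·x) = -8·x^4/3 - 16·x^3/3 - 8·x^2 - 8·x - 4 + O(x^5).
The coefficient of x^4 is -8/3.

Final answer: -8/3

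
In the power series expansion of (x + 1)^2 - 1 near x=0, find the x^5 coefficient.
Expand to order 5: (x + 1)^2 - 1 = x^2 + 2·x + O(x^6).
The coefficient of x^5 is 0.

Final answer: 0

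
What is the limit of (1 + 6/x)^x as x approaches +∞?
As x → +∞: this is the defining limit (1 + 6/x)^x → e^6.
Limit = e^(6).

Final answer: e^(6)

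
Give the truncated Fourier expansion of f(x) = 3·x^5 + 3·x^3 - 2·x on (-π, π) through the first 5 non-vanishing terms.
(-114·π^2 + 6·π^4 + 680)·sin(x) + (-3·π^4 - 16 + 12·π^2)·sin(2·x) + (-22·π^2/9 + 8/27 + 2·π^4)·sin(3·x) + (-3·π^4/2 + 55/64 + 3·π^2/8)·sin(4·x) + (-536/625 + 6·π^2/25 + 6·π^4/5)·sin(5·x)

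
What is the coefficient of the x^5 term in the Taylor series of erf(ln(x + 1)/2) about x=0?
Expand to order 5: erf(ln(x + 1)/2) = 29·x^5/(480·√(π)) - x^4/(8·√(π)) + x^3/(4·√(π)) - x^2/(2·√(π)) + x/√(π) + O(x^6).
The coefficient of x^5 is 29/(480·√(π)).

Final answer: 29/(480·√(π))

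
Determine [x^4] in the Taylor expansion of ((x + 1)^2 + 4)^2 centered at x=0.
Expand to order 4: ((x + 1)^2 + 4)^2 = x^4 + 4·x^3 + 14·x^2 + 20·x + 25 + O(x^5).
The coefficient of x^4 is 1.

Final answer: 1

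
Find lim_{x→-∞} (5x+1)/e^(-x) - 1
The quotient is an ∞/∞ indeterminate form as x → -∞.
Compare growth rates of the dominant terms (exponentials ≫ polynomials ≫ logarithms), or apply L'Hôpital's rule; the quotient → 0.
Adding the constant: 0 - 1 = -1. Limit = -1.

Final answer: -1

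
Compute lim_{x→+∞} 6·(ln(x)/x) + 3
Evaluate the dominant behaviour as x → +∞; each term tends to a finite value or vanishes.
Limit = 3.

Final answer: 3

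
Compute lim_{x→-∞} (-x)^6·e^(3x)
This is a 0·∞ indeterminate form at x → -∞.
Rewrite the product as (-x)^6 / e^(-3x) (an ∞/∞ form) and apply L'Hôpital, or use the standard hierarchy e^(3|x|) ≫ |(-x)^6| as x → -∞.
The indeterminate product → 0, so the limit = 0.

Final answer: 0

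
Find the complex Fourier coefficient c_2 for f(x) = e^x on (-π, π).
Compute the real Fourier coefficients first: a_2 = (-1 + e^(2·π))·e^(-π)/(5·π), b_2 = (2 - 2·e^(2·π))·e^(-π)/(5·π).
Then c_2 = (a_2 − i·b_2)/2 = -e^(-π)/(10·π) + e^(π)/(10·π) - i·e^(-π)/(5·π) + i·e^(π)/(5·π).

Final answer: -e^(-π)/(10·π) + e^(π)/(10·π) - i·e^(-π)/(5·π) + i·e^(π)/(5·π)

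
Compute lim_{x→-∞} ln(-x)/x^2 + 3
The quotient is an ∞/∞ indeterminate form as x → -∞.
Compare growth rates of the dominant terms (exponentials ≫ polynomials ≫ logarithms), or apply L'Hôpital's rule; the quotient → 0.
Adding the constant: 0 + 3 = 3. Limit = 3.

Final answer: 3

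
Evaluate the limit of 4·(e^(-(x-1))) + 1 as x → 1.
Direct substitution at x = 1 gives 5.

Final answer: 5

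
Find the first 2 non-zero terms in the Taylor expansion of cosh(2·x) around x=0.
2·x^2 + 1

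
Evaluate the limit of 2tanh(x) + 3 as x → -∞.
Evaluate the dominant behaviour as x → -∞; each term tends to a finite value or vanishes.
Limit = 1.

Final answer: 1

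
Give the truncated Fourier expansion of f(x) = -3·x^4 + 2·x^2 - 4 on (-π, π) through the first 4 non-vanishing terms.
(-152 + 24·π^2)·cos(x) + (11 - 6·π^2)·cos(2·x) + (-8/3 + 8·π^2/3)·cos(3·x) - 3·π^4/5 - 4 + 2·π^2/3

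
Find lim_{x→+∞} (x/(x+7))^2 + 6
As x → +∞: x/(x+7) = 1/(1 + 7/x) → 1, and the 2nd power of a limit-1 base also → 1; with the additive constant, 1 + 6 = 7.
Limit = 7.

Final answer: 7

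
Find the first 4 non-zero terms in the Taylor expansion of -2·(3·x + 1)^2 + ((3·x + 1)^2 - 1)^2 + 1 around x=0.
108·x^3 + 18·x^2 - 12·x - 1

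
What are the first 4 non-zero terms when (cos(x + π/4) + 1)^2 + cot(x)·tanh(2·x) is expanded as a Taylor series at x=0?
x^3·(√(2)/2 + 1)^2·(√(2)/(6·(√(2)/2 + 1)) + 1/(2·(√(2)/2 + 1)^2)) + x^2·(-10/3 + (√(2)/2 + 1)^2·(-√(2)/(2·(√(2)/2 + 1)) + 1/(2·(√(2)/2 + 1)^2))) - √(2)·x·(√(2)/2 + 1) + 2 + (√(2)/2 + 1)^2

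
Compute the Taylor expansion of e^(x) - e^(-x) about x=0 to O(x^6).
x^5/60 + x^3/3 + 2·x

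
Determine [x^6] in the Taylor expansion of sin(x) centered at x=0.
Expand to order 6: sin(x) = x^5/120 - x^3/6 + x + O(x^7).
The coefficient of x^6 is 0.

Final answer: 0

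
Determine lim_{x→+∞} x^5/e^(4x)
This is an ∞/∞ indeterminate form as x → +∞.
The exponential denominator e^(4x) dominates the polynomial numerator (e^x ≫ x^5 as x → ∞), so the quotient → 0.
Limit = 0.

Final answer: 0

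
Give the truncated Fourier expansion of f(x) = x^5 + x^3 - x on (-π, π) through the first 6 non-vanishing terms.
(-38·π^2 + 2·π^4 + 226)·sin(x) + (-π^4 - 5 + 4·π^2)·sin(2·x) + (-22·π^2/27 - 10/81 + 2·π^4/3)·sin(3·x) + (-π^4/2 + 29/64 + π^2/8)·sin(4·x) + (-262/625 + 2·π^2/25 + 2·π^4/5)·sin(5·x) + (-π^4/3 - 4·π^2/27 + 29/81)·sin(6·x)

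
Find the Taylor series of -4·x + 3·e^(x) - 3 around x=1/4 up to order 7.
-4 + 3·e^(1/4) + (-4 + 3·e^(1/4))·(x - 1/4) + 3·e^(1/4)·(x - 1/4)^2/2 + e^(1/4)·(x - 1/4)^3/2 + e^(1/4)·(x - 1/4)^4/8 + e^(1/4)·(x - 1/4)^5/40 + e^(1/4)·(x - 1/4)^6/240 + e^(1/4)·(x - 1/4)^7/1680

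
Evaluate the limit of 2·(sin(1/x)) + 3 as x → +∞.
Evaluate the dominant behaviour as x → +∞; each term tends to a finite value or vanishes.
Limit = 3.

Final answer: 3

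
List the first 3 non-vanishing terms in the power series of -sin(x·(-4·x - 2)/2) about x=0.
-x^3/6 + 2·x^2 + x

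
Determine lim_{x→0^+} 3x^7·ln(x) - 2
The product is a 0·∞ indeterminate form at x → 0⁺.
Rewrite the product as 3·ln(x) / x^(-7) and apply L'Hôpital, or use the standard hierarchy x^(-7) ≫ |ln x| as x → 0⁺.
The indeterminate product → 0, so the limit = -2.

Final answer: -2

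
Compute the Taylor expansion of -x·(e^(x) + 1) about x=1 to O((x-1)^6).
-e - 1 + (-2·e - 1)·(x - 1) - 3·e·(x - 1)^2/2 - 2·e·(x - 1)^3/3 - 5·e·(x - 1)^4/24 - e·(x - 1)^5/20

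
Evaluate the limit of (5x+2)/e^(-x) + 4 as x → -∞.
The quotient is an ∞/∞ indeterminate form as x → -∞.
Compare growth rates of the dominant terms (exponentials ≫ polynomials ≫ logarithms), or apply L'Hôpital's rule; the quotient → 0.
Adding the constant: 0 + 4 = 4. Limit = 4.

Final answer: 4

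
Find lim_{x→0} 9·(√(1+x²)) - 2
Direct substitution at x = 0 gives 7.

Final answer: 7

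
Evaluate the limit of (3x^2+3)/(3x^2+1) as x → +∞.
This is an ∞/∞ indeterminate form as x → +∞.
Divide numerator and denominator by x^2 and let the lower-order terms vanish; the leading terms give 3/3 = 1.
Limit = 1.

Final answer: 1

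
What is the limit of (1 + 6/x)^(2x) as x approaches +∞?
As x → +∞: write (1 + 6/x)^(2x) = ((1 + 6/x)^x)^2 → (e^6)^2 = e^12.
Limit = e^(12).

Final answer: e^(12)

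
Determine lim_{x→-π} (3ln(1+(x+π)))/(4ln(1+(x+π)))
Both numerator and denominator → 0 as x → -π; this is a 0/0 indeterminate form.
Expand each to leading order near x = -π: numerator ~ 3·(x + π), denominator ~ 4·(x + π).
The limit of the ratio is 3/4.

Final answer: 3/4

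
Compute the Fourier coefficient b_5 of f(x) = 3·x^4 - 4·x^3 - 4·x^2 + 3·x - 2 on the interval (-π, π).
b_5 = (1/π) ∫_{-π}^{π} f(x)·sin(5x) dx.
Evaluate the integral (use parity and integration by parts as needed): b_5 = 198/125 - 8·π^2/5.

Final answer: 198/125 - 8·π^2/5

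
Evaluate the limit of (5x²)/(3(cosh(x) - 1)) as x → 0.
Both numerator and denominator → 0 as x → 0; this is a 0/0 indeterminate form.
Expand each to leading order near x = 0: numerator ~ 5·x^2, denominator ~ 3·x^2/2.
The limit of the ratio is 10/3.

Final answer: 10/3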